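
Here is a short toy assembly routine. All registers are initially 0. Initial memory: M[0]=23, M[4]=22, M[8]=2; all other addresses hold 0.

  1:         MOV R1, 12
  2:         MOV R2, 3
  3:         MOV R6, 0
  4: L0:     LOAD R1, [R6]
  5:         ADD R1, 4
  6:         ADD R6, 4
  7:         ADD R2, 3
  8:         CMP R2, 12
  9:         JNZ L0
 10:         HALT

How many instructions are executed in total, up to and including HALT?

22

R1=12
R2=3
R6=0
R1=M[0]=23
R1=23+4=27
R6=0+4=4
R2=3+3=6
CMP R2, 12  (cmp 6,12)
JNZ L0: taken
R1=M[4]=22
R1=22+4=26
R6=4+4=8
R2=6+3=9
CMP R2, 12  (cmp 9,12)
JNZ L0: taken
R1=M[8]=2
R1=2+4=6
R6=8+4=12
R2=9+3=12
CMP R2, 12  (cmp 12,12)
JNZ L0: not taken
halt.
Total executed instructions: 22.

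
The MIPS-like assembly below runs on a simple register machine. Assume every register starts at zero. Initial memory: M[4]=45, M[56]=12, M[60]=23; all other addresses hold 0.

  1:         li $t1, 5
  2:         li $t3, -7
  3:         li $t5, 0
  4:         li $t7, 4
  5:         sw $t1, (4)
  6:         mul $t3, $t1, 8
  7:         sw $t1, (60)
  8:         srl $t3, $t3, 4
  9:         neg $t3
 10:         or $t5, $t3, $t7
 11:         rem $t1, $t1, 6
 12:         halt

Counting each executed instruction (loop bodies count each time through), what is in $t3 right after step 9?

li $t1, 5 → $t1=5
li $t3, -7 → $t3=-7
li $t5, 0 → $t5=0
li $t7, 4 → $t7=4
sw $t1, (4) → M[4]=5
mul $t3, $t1, 8 → $t3=5*8=40
sw $t1, (60) → M[60]=5
srl $t3, $t3, 4 → $t3=40>>4=2
neg $t3 → $t3=-(2)=-2
After step 9: $t3 = -2.

-2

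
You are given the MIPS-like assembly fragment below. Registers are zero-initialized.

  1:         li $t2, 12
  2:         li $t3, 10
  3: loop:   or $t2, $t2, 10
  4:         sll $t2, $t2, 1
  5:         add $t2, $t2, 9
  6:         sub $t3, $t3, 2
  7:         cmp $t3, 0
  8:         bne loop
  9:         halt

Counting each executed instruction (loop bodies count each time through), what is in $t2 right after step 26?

487

$t2=12
$t3=10
$t2=12|10=14
$t2=14<<1=28
$t2=28+9=37
$t3=10-2=8
cmp $t3, 0  (cmp 8,0)
bne loop: taken
$t2=37|10=47
$t2=47<<1=94
$t2=94+9=103
$t3=8-2=6
cmp $t3, 0  (cmp 6,0)
bne loop: taken
$t2=103|10=111
$t2=111<<1=222
$t2=222+9=231
$t3=6-2=4
cmp $t3, 0  (cmp 4,0)
bne loop: taken
$t2=231|10=239
$t2=239<<1=478
$t2=478+9=487
$t3=4-2=2
cmp $t3, 0  (cmp 2,0)
bne loop: taken
After step 26: $t2 = 487.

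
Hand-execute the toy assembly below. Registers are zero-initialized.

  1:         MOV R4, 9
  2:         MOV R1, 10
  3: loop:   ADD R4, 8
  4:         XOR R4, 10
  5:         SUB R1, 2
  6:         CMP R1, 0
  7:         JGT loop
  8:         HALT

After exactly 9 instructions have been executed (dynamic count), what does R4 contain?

after MOV R4, 9: R4=9
after MOV R1, 10: R1=10
after ADD R4, 8: R4=9+8=17
after XOR R4, 10: R4=17^10=27
after SUB R1, 2: R1=10-2=8
CMP R1, 0  (cmp 8,0)
JGT loop: taken
after ADD R4, 8: R4=27+8=35
after XOR R4, 10: R4=35^10=41
After step 9: R4 = 41.

41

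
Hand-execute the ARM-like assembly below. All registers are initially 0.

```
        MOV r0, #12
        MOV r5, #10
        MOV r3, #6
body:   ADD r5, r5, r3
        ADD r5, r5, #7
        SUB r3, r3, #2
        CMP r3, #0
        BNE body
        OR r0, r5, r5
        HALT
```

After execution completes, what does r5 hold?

43

after MOV r0, #12: r0=12
after MOV r5, #10: r5=10
after MOV r3, #6: r3=6
after ADD r5, r5, r3: r5=10+6=16
after ADD r5, r5, #7: r5=16+7=23
after SUB r3, r3, #2: r3=6-2=4
CMP r3, #0  (cmp 4,0)
BNE body: taken
after ADD r5, r5, r3: r5=23+4=27
after ADD r5, r5, #7: r5=27+7=34
after SUB r3, r3, #2: r3=4-2=2
CMP r3, #0  (cmp 2,0)
BNE body: taken
after ADD r5, r5, r3: r5=34+2=36
after ADD r5, r5, #7: r5=36+7=43
after SUB r3, r3, #2: r3=2-2=0
CMP r3, #0  (cmp 0,0)
BNE body: not taken
after OR r0, r5, r5: r0=43|43=43
halt.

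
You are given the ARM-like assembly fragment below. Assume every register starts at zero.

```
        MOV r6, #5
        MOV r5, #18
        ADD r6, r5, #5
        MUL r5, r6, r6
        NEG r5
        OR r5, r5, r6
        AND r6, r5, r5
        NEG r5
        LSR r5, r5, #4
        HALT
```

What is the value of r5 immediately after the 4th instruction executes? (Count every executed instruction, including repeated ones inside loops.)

529

MOV r6, #5 → r6=5
MOV r5, #18 → r5=18
ADD r6, r5, #5 → r6=18+5=23
MUL r5, r6, r6 → r5=23*23=529
After step 4: r5 = 529.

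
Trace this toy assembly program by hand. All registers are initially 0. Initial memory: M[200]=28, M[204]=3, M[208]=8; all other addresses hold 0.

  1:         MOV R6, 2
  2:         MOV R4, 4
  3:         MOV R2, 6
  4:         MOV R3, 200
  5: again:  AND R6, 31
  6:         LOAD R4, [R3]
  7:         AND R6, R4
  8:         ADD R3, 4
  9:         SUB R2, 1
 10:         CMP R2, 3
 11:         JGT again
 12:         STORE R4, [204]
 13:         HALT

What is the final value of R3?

after MOV R6, 2: R6=2
after MOV R4, 4: R4=4
after MOV R2, 6: R2=6
after MOV R3, 200: R3=200
after AND R6, 31: R6=2&31=2
after LOAD R4, [R3]: R4=M[200]=28
after AND R6, R4: R6=2&28=0
after ADD R3, 4: R3=200+4=204
after SUB R2, 1: R2=6-1=5
CMP R2, 3  (cmp 5,3)
JGT again: taken
after AND R6, 31: R6=0&31=0
after LOAD R4, [R3]: R4=M[204]=3
after AND R6, R4: R6=0&3=0
after ADD R3, 4: R3=204+4=208
after SUB R2, 1: R2=5-1=4
CMP R2, 3  (cmp 4,3)
JGT again: taken
after AND R6, 31: R6=0&31=0
after LOAD R4, [R3]: R4=M[208]=8
after AND R6, R4: R6=0&8=0
after ADD R3, 4: R3=208+4=212
after SUB R2, 1: R2=4-1=3
CMP R2, 3  (cmp 3,3)
JGT again: not taken
STORE R4, [204] → M[204]=8
halt.

212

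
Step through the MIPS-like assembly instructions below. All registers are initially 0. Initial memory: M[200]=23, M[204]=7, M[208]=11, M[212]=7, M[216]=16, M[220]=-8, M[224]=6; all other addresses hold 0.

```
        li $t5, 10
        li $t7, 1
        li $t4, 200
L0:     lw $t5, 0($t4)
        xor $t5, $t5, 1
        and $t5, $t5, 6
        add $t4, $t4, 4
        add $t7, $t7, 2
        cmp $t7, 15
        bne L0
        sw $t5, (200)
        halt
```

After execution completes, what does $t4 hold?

228

li $t5, 10 → $t5=10
li $t7, 1 → $t7=1
li $t4, 200 → $t4=200
lw $t5, 0($t4) → $t5=M[200]=23
xor $t5, $t5, 1 → $t5=23^1=22
and $t5, $t5, 6 → $t5=22&6=6
add $t4, $t4, 4 → $t4=200+4=204
add $t7, $t7, 2 → $t7=1+2=3
cmp $t7, 15  (cmp 3,15)
bne L0: taken
lw $t5, 0($t4) → $t5=M[204]=7
xor $t5, $t5, 1 → $t5=7^1=6
and $t5, $t5, 6 → $t5=6&6=6
add $t4, $t4, 4 → $t4=204+4=208
add $t7, $t7, 2 → $t7=3+2=5
cmp $t7, 15  (cmp 5,15)
bne L0: taken
lw $t5, 0($t4) → $t5=M[208]=11
xor $t5, $t5, 1 → $t5=11^1=10
and $t5, $t5, 6 → $t5=10&6=2
add $t4, $t4, 4 → $t4=208+4=212
add $t7, $t7, 2 → $t7=5+2=7
cmp $t7, 15  (cmp 7,15)
bne L0: taken
lw $t5, 0($t4) → $t5=M[212]=7
xor $t5, $t5, 1 → $t5=7^1=6
and $t5, $t5, 6 → $t5=6&6=6
add $t4, $t4, 4 → $t4=212+4=216
add $t7, $t7, 2 → $t7=7+2=9
cmp $t7, 15  (cmp 9,15)
bne L0: taken
lw $t5, 0($t4) → $t5=M[216]=16
xor $t5, $t5, 1 → $t5=16^1=17
and $t5, $t5, 6 → $t5=17&6=0
add $t4, $t4, 4 → $t4=216+4=220
add $t7, $t7, 2 → $t7=9+2=11
cmp $t7, 15  (cmp 11,15)
bne L0: taken
lw $t5, 0($t4) → $t5=M[220]=-8
xor $t5, $t5, 1 → $t5=(-8)^1=-7
and $t5, $t5, 6 → $t5=(-7)&6=0
add $t4, $t4, 4 → $t4=220+4=224
add $t7, $t7, 2 → $t7=11+2=13
cmp $t7, 15  (cmp 13,15)
bne L0: taken
lw $t5, 0($t4) → $t5=M[224]=6
xor $t5, $t5, 1 → $t5=6^1=7
and $t5, $t5, 6 → $t5=7&6=6
add $t4, $t4, 4 → $t4=224+4=228
add $t7, $t7, 2 → $t7=13+2=15
cmp $t7, 15  (cmp 15,15)
bne L0: not taken
sw $t5, (200) → M[200]=6
halt.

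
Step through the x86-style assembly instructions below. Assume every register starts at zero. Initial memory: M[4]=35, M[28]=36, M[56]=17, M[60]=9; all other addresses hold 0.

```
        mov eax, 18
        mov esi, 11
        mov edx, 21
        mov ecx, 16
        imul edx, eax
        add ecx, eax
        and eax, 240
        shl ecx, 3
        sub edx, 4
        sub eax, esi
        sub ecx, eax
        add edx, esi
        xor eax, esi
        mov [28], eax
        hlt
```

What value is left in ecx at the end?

267

after mov eax, 18: eax=18
after mov esi, 11: esi=11
after mov edx, 21: edx=21
after mov ecx, 16: ecx=16
after imul edx, eax: edx=21*18=378
after add ecx, eax: ecx=16+18=34
after and eax, 240: eax=18&240=16
after shl ecx, 3: ecx=34<<3=272
after sub edx, 4: edx=378-4=374
after sub eax, esi: eax=16-11=5
after sub ecx, eax: ecx=272-5=267
after add edx, esi: edx=374+11=385
after xor eax, esi: eax=5^11=14
mov [28], eax → M[28]=14
halt.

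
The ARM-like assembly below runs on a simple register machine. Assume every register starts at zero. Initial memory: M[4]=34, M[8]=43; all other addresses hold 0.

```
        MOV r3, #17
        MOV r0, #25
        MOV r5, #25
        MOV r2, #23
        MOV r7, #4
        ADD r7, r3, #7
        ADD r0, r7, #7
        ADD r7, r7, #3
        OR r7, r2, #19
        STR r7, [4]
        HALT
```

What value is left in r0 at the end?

31

r3=17
r0=25
r5=25
r2=23
r7=4
r7=17+7=24
r0=24+7=31
r7=24+3=27
r7=23|19=23
STR r7, [4] → M[4]=23
halt.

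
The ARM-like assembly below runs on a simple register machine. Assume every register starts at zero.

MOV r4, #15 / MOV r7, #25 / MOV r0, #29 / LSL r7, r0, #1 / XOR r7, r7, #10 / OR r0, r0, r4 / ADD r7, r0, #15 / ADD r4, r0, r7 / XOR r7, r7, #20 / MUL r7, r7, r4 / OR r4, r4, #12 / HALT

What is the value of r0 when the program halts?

MOV r4, #15 → r4=15
MOV r7, #25 → r7=25
MOV r0, #29 → r0=29
LSL r7, r0, #1 → r7=29<<1=58
XOR r7, r7, #10 → r7=58^10=48
OR r0, r0, r4 → r0=29|15=31
ADD r7, r0, #15 → r7=31+15=46
ADD r4, r0, r7 → r4=31+46=77
XOR r7, r7, #20 → r7=46^20=58
MUL r7, r7, r4 → r7=58*77=4466
OR r4, r4, #12 → r4=77|12=77
halt.

31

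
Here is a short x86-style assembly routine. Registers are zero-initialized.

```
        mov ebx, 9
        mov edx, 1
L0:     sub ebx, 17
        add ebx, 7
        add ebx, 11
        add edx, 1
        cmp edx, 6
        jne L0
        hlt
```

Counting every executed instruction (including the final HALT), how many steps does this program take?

ebx=9
edx=1
ebx=9-17=-8
ebx=(-8)+7=-1
ebx=(-1)+11=10
edx=1+1=2
cmp edx, 6  (cmp 2,6)
jne L0: taken
ebx=10-17=-7
ebx=(-7)+7=0
ebx=0+11=11
edx=2+1=3
cmp edx, 6  (cmp 3,6)
jne L0: taken
ebx=11-17=-6
ebx=(-6)+7=1
ebx=1+11=12
edx=3+1=4
cmp edx, 6  (cmp 4,6)
jne L0: taken
ebx=12-17=-5
ebx=(-5)+7=2
ebx=2+11=13
edx=4+1=5
cmp edx, 6  (cmp 5,6)
jne L0: taken
ebx=13-17=-4
ebx=(-4)+7=3
ebx=3+11=14
edx=5+1=6
cmp edx, 6  (cmp 6,6)
jne L0: not taken
halt.
Total executed instructions: 33.

33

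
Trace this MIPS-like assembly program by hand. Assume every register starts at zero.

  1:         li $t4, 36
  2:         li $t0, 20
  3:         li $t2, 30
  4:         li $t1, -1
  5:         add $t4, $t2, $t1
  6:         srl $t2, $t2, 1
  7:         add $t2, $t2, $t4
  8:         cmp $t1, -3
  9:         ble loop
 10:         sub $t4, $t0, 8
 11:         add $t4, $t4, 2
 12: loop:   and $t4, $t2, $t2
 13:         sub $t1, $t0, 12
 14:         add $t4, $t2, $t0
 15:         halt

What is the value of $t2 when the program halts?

44

after li $t4, 36: $t4=36
after li $t0, 20: $t0=20
after li $t2, 30: $t2=30
after li $t1, -1: $t1=-1
after add $t4, $t2, $t1: $t4=30+(-1)=29
after srl $t2, $t2, 1: $t2=30>>1=15
after add $t2, $t2, $t4: $t2=15+29=44
cmp $t1, -3  (cmp -1,-3)
ble loop: not taken
after sub $t4, $t0, 8: $t4=20-8=12
after add $t4, $t4, 2: $t4=12+2=14
after and $t4, $t2, $t2: $t4=44&44=44
after sub $t1, $t0, 12: $t1=20-12=8
after add $t4, $t2, $t0: $t4=44+20=64
halt.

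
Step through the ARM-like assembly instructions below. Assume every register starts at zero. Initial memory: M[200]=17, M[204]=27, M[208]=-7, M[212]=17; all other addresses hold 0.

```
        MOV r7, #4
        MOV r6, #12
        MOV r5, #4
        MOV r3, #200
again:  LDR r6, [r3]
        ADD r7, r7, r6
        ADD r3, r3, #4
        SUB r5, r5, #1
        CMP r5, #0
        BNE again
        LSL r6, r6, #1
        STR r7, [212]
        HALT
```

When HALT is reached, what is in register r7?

r7=4
r6=12
r5=4
r3=200
r6=M[200]=17
r7=4+17=21
r3=200+4=204
r5=4-1=3
CMP r5, #0  (cmp 3,0)
BNE again: taken
r6=M[204]=27
r7=21+27=48
r3=204+4=208
r5=3-1=2
CMP r5, #0  (cmp 2,0)
BNE again: taken
r6=M[208]=-7
r7=48+(-7)=41
r3=208+4=212
r5=2-1=1
CMP r5, #0  (cmp 1,0)
BNE again: taken
r6=M[212]=17
r7=41+17=58
r3=212+4=216
r5=1-1=0
CMP r5, #0  (cmp 0,0)
BNE again: not taken
r6=17<<1=34
STR r7, [212] → M[212]=58
halt.

58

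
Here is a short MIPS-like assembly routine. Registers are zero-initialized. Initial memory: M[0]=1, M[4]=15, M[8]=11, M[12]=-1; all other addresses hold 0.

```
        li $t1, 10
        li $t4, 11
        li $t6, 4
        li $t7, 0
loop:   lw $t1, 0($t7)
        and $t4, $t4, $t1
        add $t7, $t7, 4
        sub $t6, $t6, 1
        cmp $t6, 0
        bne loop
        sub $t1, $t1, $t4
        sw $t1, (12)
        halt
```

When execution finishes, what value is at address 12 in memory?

$t1=10
$t4=11
$t6=4
$t7=0
$t1=M[0]=1
$t4=11&1=1
$t7=0+4=4
$t6=4-1=3
cmp $t6, 0  (cmp 3,0)
bne loop: taken
$t1=M[4]=15
$t4=1&15=1
$t7=4+4=8
$t6=3-1=2
cmp $t6, 0  (cmp 2,0)
bne loop: taken
$t1=M[8]=11
$t4=1&11=1
$t7=8+4=12
$t6=2-1=1
cmp $t6, 0  (cmp 1,0)
bne loop: taken
$t1=M[12]=-1
$t4=1&(-1)=1
$t7=12+4=16
$t6=1-1=0
cmp $t6, 0  (cmp 0,0)
bne loop: not taken
$t1=(-1)-1=-2
sw $t1, (12) → M[12]=-2
halt.

-2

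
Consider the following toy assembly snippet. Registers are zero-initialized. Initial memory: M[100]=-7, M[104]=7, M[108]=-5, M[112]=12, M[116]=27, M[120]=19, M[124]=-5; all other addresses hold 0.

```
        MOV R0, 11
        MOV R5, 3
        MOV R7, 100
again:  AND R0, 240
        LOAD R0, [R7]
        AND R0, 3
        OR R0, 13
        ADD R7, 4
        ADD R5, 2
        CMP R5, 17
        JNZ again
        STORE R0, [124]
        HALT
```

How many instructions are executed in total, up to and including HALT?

61

after MOV R0, 11: R0=11
after MOV R5, 3: R5=3
after MOV R7, 100: R7=100
after AND R0, 240: R0=11&240=0
after LOAD R0, [R7]: R0=M[100]=-7
after AND R0, 3: R0=(-7)&3=1
after OR R0, 13: R0=1|13=13
after ADD R7, 4: R7=100+4=104
after ADD R5, 2: R5=3+2=5
CMP R5, 17  (cmp 5,17)
JNZ again: taken
after AND R0, 240: R0=13&240=0
after LOAD R0, [R7]: R0=M[104]=7
after AND R0, 3: R0=7&3=3
after OR R0, 13: R0=3|13=15
after ADD R7, 4: R7=104+4=108
after ADD R5, 2: R5=5+2=7
CMP R5, 17  (cmp 7,17)
JNZ again: taken
after AND R0, 240: R0=15&240=0
after LOAD R0, [R7]: R0=M[108]=-5
after AND R0, 3: R0=(-5)&3=3
after OR R0, 13: R0=3|13=15
after ADD R7, 4: R7=108+4=112
after ADD R5, 2: R5=7+2=9
CMP R5, 17  (cmp 9,17)
JNZ again: taken
after AND R0, 240: R0=15&240=0
after LOAD R0, [R7]: R0=M[112]=12
after AND R0, 3: R0=12&3=0
after OR R0, 13: R0=0|13=13
after ADD R7, 4: R7=112+4=116
after ADD R5, 2: R5=9+2=11
CMP R5, 17  (cmp 11,17)
JNZ again: taken
after AND R0, 240: R0=13&240=0
after LOAD R0, [R7]: R0=M[116]=27
after AND R0, 3: R0=27&3=3
after OR R0, 13: R0=3|13=15
after ADD R7, 4: R7=116+4=120
after ADD R5, 2: R5=11+2=13
CMP R5, 17  (cmp 13,17)
JNZ again: taken
after AND R0, 240: R0=15&240=0
after LOAD R0, [R7]: R0=M[120]=19
after AND R0, 3: R0=19&3=3
after OR R0, 13: R0=3|13=15
after ADD R7, 4: R7=120+4=124
after ADD R5, 2: R5=13+2=15
CMP R5, 17  (cmp 15,17)
JNZ again: taken
after AND R0, 240: R0=15&240=0
after LOAD R0, [R7]: R0=M[124]=-5
after AND R0, 3: R0=(-5)&3=3
after OR R0, 13: R0=3|13=15
after ADD R7, 4: R7=124+4=128
after ADD R5, 2: R5=15+2=17
CMP R5, 17  (cmp 17,17)
JNZ again: not taken
STORE R0, [124] → M[124]=15
halt.
Total executed instructions: 61.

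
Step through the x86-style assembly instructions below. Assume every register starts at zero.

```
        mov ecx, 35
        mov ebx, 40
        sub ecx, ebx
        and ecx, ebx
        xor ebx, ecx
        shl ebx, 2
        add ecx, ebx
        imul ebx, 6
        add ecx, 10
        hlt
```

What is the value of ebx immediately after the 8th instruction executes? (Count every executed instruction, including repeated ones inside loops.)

mov ecx, 35 → ecx=35
mov ebx, 40 → ebx=40
sub ecx, ebx → ecx=35-40=-5
and ecx, ebx → ecx=(-5)&40=40
xor ebx, ecx → ebx=40^40=0
shl ebx, 2 → ebx=0<<2=0
add ecx, ebx → ecx=40+0=40
imul ebx, 6 → ebx=0*6=0
After step 8: ebx = 0.

0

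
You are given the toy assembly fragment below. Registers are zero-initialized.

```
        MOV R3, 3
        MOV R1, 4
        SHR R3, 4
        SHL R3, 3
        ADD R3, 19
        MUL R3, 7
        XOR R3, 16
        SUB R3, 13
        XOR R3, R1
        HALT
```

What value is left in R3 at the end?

MOV R3, 3 → R3=3
MOV R1, 4 → R1=4
SHR R3, 4 → R3=3>>4=0
SHL R3, 3 → R3=0<<3=0
ADD R3, 19 → R3=0+19=19
MUL R3, 7 → R3=19*7=133
XOR R3, 16 → R3=133^16=149
SUB R3, 13 → R3=149-13=136
XOR R3, R1 → R3=136^4=140
halt.

140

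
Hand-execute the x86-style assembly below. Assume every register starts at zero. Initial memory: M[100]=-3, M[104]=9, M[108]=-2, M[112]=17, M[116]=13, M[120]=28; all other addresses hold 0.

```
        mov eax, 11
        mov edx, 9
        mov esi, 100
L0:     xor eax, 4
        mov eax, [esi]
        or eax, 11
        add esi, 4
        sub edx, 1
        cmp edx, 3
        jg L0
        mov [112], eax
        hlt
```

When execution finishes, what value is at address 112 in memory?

31

mov eax, 11 → eax=11
mov edx, 9 → edx=9
mov esi, 100 → esi=100
xor eax, 4 → eax=11^4=15
mov eax, [esi] → eax=M[100]=-3
or eax, 11 → eax=(-3)|11=-1
add esi, 4 → esi=100+4=104
sub edx, 1 → edx=9-1=8
cmp edx, 3  (cmp 8,3)
jg L0: taken
xor eax, 4 → eax=(-1)^4=-5
mov eax, [esi] → eax=M[104]=9
or eax, 11 → eax=9|11=11
add esi, 4 → esi=104+4=108
sub edx, 1 → edx=8-1=7
cmp edx, 3  (cmp 7,3)
jg L0: taken
xor eax, 4 → eax=11^4=15
mov eax, [esi] → eax=M[108]=-2
or eax, 11 → eax=(-2)|11=-1
add esi, 4 → esi=108+4=112
sub edx, 1 → edx=7-1=6
cmp edx, 3  (cmp 6,3)
jg L0: taken
xor eax, 4 → eax=(-1)^4=-5
mov eax, [esi] → eax=M[112]=17
or eax, 11 → eax=17|11=27
add esi, 4 → esi=112+4=116
sub edx, 1 → edx=6-1=5
cmp edx, 3  (cmp 5,3)
jg L0: taken
xor eax, 4 → eax=27^4=31
mov eax, [esi] → eax=M[116]=13
or eax, 11 → eax=13|11=15
add esi, 4 → esi=116+4=120
sub edx, 1 → edx=5-1=4
cmp edx, 3  (cmp 4,3)
jg L0: taken
xor eax, 4 → eax=15^4=11
mov eax, [esi] → eax=M[120]=28
or eax, 11 → eax=28|11=31
add esi, 4 → esi=120+4=124
sub edx, 1 → edx=4-1=3
cmp edx, 3  (cmp 3,3)
jg L0: not taken
mov [112], eax → M[112]=31
halt.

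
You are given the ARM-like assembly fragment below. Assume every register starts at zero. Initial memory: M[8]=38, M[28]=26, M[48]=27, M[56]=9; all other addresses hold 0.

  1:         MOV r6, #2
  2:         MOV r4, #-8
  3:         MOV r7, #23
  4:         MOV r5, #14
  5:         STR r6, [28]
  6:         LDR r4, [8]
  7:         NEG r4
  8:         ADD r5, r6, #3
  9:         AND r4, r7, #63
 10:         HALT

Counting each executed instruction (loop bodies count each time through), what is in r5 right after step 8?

5

after MOV r6, #2: r6=2
after MOV r4, #-8: r4=-8
after MOV r7, #23: r7=23
after MOV r5, #14: r5=14
STR r6, [28] → M[28]=2
after LDR r4, [8]: r4=M[8]=38
after NEG r4: r4=-(38)=-38
after ADD r5, r6, #3: r5=2+3=5
After step 8: r5 = 5.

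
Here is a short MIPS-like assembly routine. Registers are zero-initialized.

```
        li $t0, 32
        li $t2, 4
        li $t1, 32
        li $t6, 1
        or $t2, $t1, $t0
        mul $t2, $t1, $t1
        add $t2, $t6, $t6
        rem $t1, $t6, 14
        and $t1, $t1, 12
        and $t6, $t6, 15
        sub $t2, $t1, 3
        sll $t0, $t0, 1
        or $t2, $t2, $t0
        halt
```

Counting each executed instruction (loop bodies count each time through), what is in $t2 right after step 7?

2

li $t0, 32 → $t0=32
li $t2, 4 → $t2=4
li $t1, 32 → $t1=32
li $t6, 1 → $t6=1
or $t2, $t1, $t0 → $t2=32|32=32
mul $t2, $t1, $t1 → $t2=32*32=1024
add $t2, $t6, $t6 → $t2=1+1=2
After step 7: $t2 = 2.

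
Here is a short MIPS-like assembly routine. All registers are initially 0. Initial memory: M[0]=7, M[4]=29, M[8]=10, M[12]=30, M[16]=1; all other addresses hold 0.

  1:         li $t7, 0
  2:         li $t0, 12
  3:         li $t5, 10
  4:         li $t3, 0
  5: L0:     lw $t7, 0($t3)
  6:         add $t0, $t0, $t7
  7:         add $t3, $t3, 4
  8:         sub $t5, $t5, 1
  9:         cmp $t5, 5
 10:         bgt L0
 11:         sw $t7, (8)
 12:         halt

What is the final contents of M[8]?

1

li $t7, 0 → $t7=0
li $t0, 12 → $t0=12
li $t5, 10 → $t5=10
li $t3, 0 → $t3=0
lw $t7, 0($t3) → $t7=M[0]=7
add $t0, $t0, $t7 → $t0=12+7=19
add $t3, $t3, 4 → $t3=0+4=4
sub $t5, $t5, 1 → $t5=10-1=9
cmp $t5, 5  (cmp 9,5)
bgt L0: taken
lw $t7, 0($t3) → $t7=M[4]=29
add $t0, $t0, $t7 → $t0=19+29=48
add $t3, $t3, 4 → $t3=4+4=8
sub $t5, $t5, 1 → $t5=9-1=8
cmp $t5, 5  (cmp 8,5)
bgt L0: taken
lw $t7, 0($t3) → $t7=M[8]=10
add $t0, $t0, $t7 → $t0=48+10=58
add $t3, $t3, 4 → $t3=8+4=12
sub $t5, $t5, 1 → $t5=8-1=7
cmp $t5, 5  (cmp 7,5)
bgt L0: taken
lw $t7, 0($t3) → $t7=M[12]=30
add $t0, $t0, $t7 → $t0=58+30=88
add $t3, $t3, 4 → $t3=12+4=16
sub $t5, $t5, 1 → $t5=7-1=6
cmp $t5, 5  (cmp 6,5)
bgt L0: taken
lw $t7, 0($t3) → $t7=M[16]=1
add $t0, $t0, $t7 → $t0=88+1=89
add $t3, $t3, 4 → $t3=16+4=20
sub $t5, $t5, 1 → $t5=6-1=5
cmp $t5, 5  (cmp 5,5)
bgt L0: not taken
sw $t7, (8) → M[8]=1
halt.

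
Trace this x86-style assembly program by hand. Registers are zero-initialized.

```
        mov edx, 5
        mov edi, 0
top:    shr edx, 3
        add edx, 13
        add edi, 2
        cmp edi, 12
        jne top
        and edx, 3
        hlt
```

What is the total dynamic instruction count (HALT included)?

after mov edx, 5: edx=5
after mov edi, 0: edi=0
after shr edx, 3: edx=5>>3=0
after add edx, 13: edx=0+13=13
after add edi, 2: edi=0+2=2
cmp edi, 12  (cmp 2,12)
jne top: taken
after shr edx, 3: edx=13>>3=1
after add edx, 13: edx=1+13=14
after add edi, 2: edi=2+2=4
cmp edi, 12  (cmp 4,12)
jne top: taken
after shr edx, 3: edx=14>>3=1
after add edx, 13: edx=1+13=14
after add edi, 2: edi=4+2=6
cmp edi, 12  (cmp 6,12)
jne top: taken
after shr edx, 3: edx=14>>3=1
after add edx, 13: edx=1+13=14
after add edi, 2: edi=6+2=8
cmp edi, 12  (cmp 8,12)
jne top: taken
after shr edx, 3: edx=14>>3=1
after add edx, 13: edx=1+13=14
after add edi, 2: edi=8+2=10
cmp edi, 12  (cmp 10,12)
jne top: taken
after shr edx, 3: edx=14>>3=1
after add edx, 13: edx=1+13=14
after add edi, 2: edi=10+2=12
cmp edi, 12  (cmp 12,12)
jne top: not taken
after and edx, 3: edx=14&3=2
halt.
Total executed instructions: 34.

34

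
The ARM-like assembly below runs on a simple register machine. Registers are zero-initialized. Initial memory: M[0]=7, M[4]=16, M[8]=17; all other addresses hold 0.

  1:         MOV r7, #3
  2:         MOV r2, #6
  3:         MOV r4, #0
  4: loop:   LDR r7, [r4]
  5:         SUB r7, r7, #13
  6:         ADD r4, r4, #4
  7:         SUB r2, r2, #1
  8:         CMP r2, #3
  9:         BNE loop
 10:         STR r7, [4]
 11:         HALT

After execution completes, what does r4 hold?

12

after MOV r7, #3: r7=3
after MOV r2, #6: r2=6
after MOV r4, #0: r4=0
after LDR r7, [r4]: r7=M[0]=7
after SUB r7, r7, #13: r7=7-13=-6
after ADD r4, r4, #4: r4=0+4=4
after SUB r2, r2, #1: r2=6-1=5
CMP r2, #3  (cmp 5,3)
BNE loop: taken
after LDR r7, [r4]: r7=M[4]=16
after SUB r7, r7, #13: r7=16-13=3
after ADD r4, r4, #4: r4=4+4=8
after SUB r2, r2, #1: r2=5-1=4
CMP r2, #3  (cmp 4,3)
BNE loop: taken
after LDR r7, [r4]: r7=M[8]=17
after SUB r7, r7, #13: r7=17-13=4
after ADD r4, r4, #4: r4=8+4=12
after SUB r2, r2, #1: r2=4-1=3
CMP r2, #3  (cmp 3,3)
BNE loop: not taken
STR r7, [4] → M[4]=4
halt.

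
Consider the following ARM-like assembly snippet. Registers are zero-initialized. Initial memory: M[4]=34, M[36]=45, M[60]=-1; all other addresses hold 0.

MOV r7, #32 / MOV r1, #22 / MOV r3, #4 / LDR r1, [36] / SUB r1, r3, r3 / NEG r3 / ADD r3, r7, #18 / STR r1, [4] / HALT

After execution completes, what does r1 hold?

0

r7=32
r1=22
r3=4
r1=M[36]=45
r1=4-4=0
r3=-(4)=-4
r3=32+18=50
STR r1, [4] → M[4]=0
halt.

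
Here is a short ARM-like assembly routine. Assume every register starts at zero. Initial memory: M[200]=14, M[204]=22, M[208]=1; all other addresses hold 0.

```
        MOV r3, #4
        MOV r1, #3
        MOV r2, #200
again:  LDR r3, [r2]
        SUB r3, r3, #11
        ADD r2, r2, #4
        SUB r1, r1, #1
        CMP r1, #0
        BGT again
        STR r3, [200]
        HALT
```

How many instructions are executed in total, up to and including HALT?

MOV r3, #4 → r3=4
MOV r1, #3 → r1=3
MOV r2, #200 → r2=200
LDR r3, [r2] → r3=M[200]=14
SUB r3, r3, #11 → r3=14-11=3
ADD r2, r2, #4 → r2=200+4=204
SUB r1, r1, #1 → r1=3-1=2
CMP r1, #0  (cmp 2,0)
BGT again: taken
LDR r3, [r2] → r3=M[204]=22
SUB r3, r3, #11 → r3=22-11=11
ADD r2, r2, #4 → r2=204+4=208
SUB r1, r1, #1 → r1=2-1=1
CMP r1, #0  (cmp 1,0)
BGT again: taken
LDR r3, [r2] → r3=M[208]=1
SUB r3, r3, #11 → r3=1-11=-10
ADD r2, r2, #4 → r2=208+4=212
SUB r1, r1, #1 → r1=1-1=0
CMP r1, #0  (cmp 0,0)
BGT again: not taken
STR r3, [200] → M[200]=-10
halt.
Total executed instructions: 23.

23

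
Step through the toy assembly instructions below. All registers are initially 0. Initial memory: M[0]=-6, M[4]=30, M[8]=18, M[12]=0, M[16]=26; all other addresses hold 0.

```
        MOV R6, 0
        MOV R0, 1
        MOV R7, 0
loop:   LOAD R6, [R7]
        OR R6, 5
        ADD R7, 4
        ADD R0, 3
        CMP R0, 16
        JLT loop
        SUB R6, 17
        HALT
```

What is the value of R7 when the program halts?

20

MOV R6, 0 → R6=0
MOV R0, 1 → R0=1
MOV R7, 0 → R7=0
LOAD R6, [R7] → R6=M[0]=-6
OR R6, 5 → R6=(-6)|5=-1
ADD R7, 4 → R7=0+4=4
ADD R0, 3 → R0=1+3=4
CMP R0, 16  (cmp 4,16)
JLT loop: taken
LOAD R6, [R7] → R6=M[4]=30
OR R6, 5 → R6=30|5=31
ADD R7, 4 → R7=4+4=8
ADD R0, 3 → R0=4+3=7
CMP R0, 16  (cmp 7,16)
JLT loop: taken
LOAD R6, [R7] → R6=M[8]=18
OR R6, 5 → R6=18|5=23
ADD R7, 4 → R7=8+4=12
ADD R0, 3 → R0=7+3=10
CMP R0, 16  (cmp 10,16)
JLT loop: taken
LOAD R6, [R7] → R6=M[12]=0
OR R6, 5 → R6=0|5=5
ADD R7, 4 → R7=12+4=16
ADD R0, 3 → R0=10+3=13
CMP R0, 16  (cmp 13,16)
JLT loop: taken
LOAD R6, [R7] → R6=M[16]=26
OR R6, 5 → R6=26|5=31
ADD R7, 4 → R7=16+4=20
ADD R0, 3 → R0=13+3=16
CMP R0, 16  (cmp 16,16)
JLT loop: not taken
SUB R6, 17 → R6=31-17=14
halt.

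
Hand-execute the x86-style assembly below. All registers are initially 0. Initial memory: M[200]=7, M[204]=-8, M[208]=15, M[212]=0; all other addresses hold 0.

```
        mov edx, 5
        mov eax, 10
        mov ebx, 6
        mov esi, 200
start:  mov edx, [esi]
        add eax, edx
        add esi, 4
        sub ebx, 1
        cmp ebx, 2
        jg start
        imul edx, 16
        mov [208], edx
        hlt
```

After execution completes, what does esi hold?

216

mov edx, 5 → edx=5
mov eax, 10 → eax=10
mov ebx, 6 → ebx=6
mov esi, 200 → esi=200
mov edx, [esi] → edx=M[200]=7
add eax, edx → eax=10+7=17
add esi, 4 → esi=200+4=204
sub ebx, 1 → ebx=6-1=5
cmp ebx, 2  (cmp 5,2)
jg start: taken
mov edx, [esi] → edx=M[204]=-8
add eax, edx → eax=17+(-8)=9
add esi, 4 → esi=204+4=208
sub ebx, 1 → ebx=5-1=4
cmp ebx, 2  (cmp 4,2)
jg start: taken
mov edx, [esi] → edx=M[208]=15
add eax, edx → eax=9+15=24
add esi, 4 → esi=208+4=212
sub ebx, 1 → ebx=4-1=3
cmp ebx, 2  (cmp 3,2)
jg start: taken
mov edx, [esi] → edx=M[212]=0
add eax, edx → eax=24+0=24
add esi, 4 → esi=212+4=216
sub ebx, 1 → ebx=3-1=2
cmp ebx, 2  (cmp 2,2)
jg start: not taken
imul edx, 16 → edx=0*16=0
mov [208], edx → M[208]=0
halt.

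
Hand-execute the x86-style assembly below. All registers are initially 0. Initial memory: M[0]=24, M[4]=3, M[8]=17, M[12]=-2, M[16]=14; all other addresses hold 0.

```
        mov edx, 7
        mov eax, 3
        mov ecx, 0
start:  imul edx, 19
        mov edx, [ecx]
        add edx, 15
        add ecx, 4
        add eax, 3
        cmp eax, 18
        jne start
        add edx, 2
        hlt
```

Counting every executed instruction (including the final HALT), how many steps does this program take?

40

edx=7
eax=3
ecx=0
edx=7*19=133
edx=M[0]=24
edx=24+15=39
ecx=0+4=4
eax=3+3=6
cmp eax, 18  (cmp 6,18)
jne start: taken
edx=39*19=741
edx=M[4]=3
edx=3+15=18
ecx=4+4=8
eax=6+3=9
cmp eax, 18  (cmp 9,18)
jne start: taken
edx=18*19=342
edx=M[8]=17
edx=17+15=32
ecx=8+4=12
eax=9+3=12
cmp eax, 18  (cmp 12,18)
jne start: taken
edx=32*19=608
edx=M[12]=-2
edx=(-2)+15=13
ecx=12+4=16
eax=12+3=15
cmp eax, 18  (cmp 15,18)
jne start: taken
edx=13*19=247
edx=M[16]=14
edx=14+15=29
ecx=16+4=20
eax=15+3=18
cmp eax, 18  (cmp 18,18)
jne start: not taken
edx=29+2=31
halt.
Total executed instructions: 40.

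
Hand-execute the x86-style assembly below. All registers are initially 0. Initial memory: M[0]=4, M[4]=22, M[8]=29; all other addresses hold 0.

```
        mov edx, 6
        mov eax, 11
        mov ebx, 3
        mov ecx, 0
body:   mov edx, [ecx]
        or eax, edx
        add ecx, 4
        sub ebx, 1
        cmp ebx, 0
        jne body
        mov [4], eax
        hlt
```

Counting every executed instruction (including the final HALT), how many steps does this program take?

after mov edx, 6: edx=6
after mov eax, 11: eax=11
after mov ebx, 3: ebx=3
after mov ecx, 0: ecx=0
after mov edx, [ecx]: edx=M[0]=4
after or eax, edx: eax=11|4=15
after add ecx, 4: ecx=0+4=4
after sub ebx, 1: ebx=3-1=2
cmp ebx, 0  (cmp 2,0)
jne body: taken
after mov edx, [ecx]: edx=M[4]=22
after or eax, edx: eax=15|22=31
after add ecx, 4: ecx=4+4=8
after sub ebx, 1: ebx=2-1=1
cmp ebx, 0  (cmp 1,0)
jne body: taken
after mov edx, [ecx]: edx=M[8]=29
after or eax, edx: eax=31|29=31
after add ecx, 4: ecx=8+4=12
after sub ebx, 1: ebx=1-1=0
cmp ebx, 0  (cmp 0,0)
jne body: not taken
mov [4], eax → M[4]=31
halt.
Total executed instructions: 24.

24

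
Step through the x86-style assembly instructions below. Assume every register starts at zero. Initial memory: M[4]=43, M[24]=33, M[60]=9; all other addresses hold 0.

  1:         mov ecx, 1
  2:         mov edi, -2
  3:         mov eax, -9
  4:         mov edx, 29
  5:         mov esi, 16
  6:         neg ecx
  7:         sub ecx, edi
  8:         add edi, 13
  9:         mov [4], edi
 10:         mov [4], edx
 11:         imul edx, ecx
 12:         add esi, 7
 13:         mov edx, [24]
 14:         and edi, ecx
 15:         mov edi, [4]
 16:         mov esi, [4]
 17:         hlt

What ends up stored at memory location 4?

29

after mov ecx, 1: ecx=1
after mov edi, -2: edi=-2
after mov eax, -9: eax=-9
after mov edx, 29: edx=29
after mov esi, 16: esi=16
after neg ecx: ecx=-(1)=-1
after sub ecx, edi: ecx=(-1)-(-2)=1
after add edi, 13: edi=(-2)+13=11
mov [4], edi → M[4]=11
mov [4], edx → M[4]=29
after imul edx, ecx: edx=29*1=29
after add esi, 7: esi=16+7=23
after mov edx, [24]: edx=M[24]=33
after and edi, ecx: edi=11&1=1
after mov edi, [4]: edi=M[4]=29
after mov esi, [4]: esi=M[4]=29
halt.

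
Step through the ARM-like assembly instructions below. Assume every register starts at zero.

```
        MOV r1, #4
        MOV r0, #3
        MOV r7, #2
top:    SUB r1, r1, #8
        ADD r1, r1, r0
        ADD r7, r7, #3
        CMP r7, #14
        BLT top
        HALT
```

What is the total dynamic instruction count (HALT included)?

MOV r1, #4 → r1=4
MOV r0, #3 → r0=3
MOV r7, #2 → r7=2
SUB r1, r1, #8 → r1=4-8=-4
ADD r1, r1, r0 → r1=(-4)+3=-1
ADD r7, r7, #3 → r7=2+3=5
CMP r7, #14  (cmp 5,14)
BLT top: taken
SUB r1, r1, #8 → r1=(-1)-8=-9
ADD r1, r1, r0 → r1=(-9)+3=-6
ADD r7, r7, #3 → r7=5+3=8
CMP r7, #14  (cmp 8,14)
BLT top: taken
SUB r1, r1, #8 → r1=(-6)-8=-14
ADD r1, r1, r0 → r1=(-14)+3=-11
ADD r7, r7, #3 → r7=8+3=11
CMP r7, #14  (cmp 11,14)
BLT top: taken
SUB r1, r1, #8 → r1=(-11)-8=-19
ADD r1, r1, r0 → r1=(-19)+3=-16
ADD r7, r7, #3 → r7=11+3=14
CMP r7, #14  (cmp 14,14)
BLT top: not taken
halt.
Total executed instructions: 24.

24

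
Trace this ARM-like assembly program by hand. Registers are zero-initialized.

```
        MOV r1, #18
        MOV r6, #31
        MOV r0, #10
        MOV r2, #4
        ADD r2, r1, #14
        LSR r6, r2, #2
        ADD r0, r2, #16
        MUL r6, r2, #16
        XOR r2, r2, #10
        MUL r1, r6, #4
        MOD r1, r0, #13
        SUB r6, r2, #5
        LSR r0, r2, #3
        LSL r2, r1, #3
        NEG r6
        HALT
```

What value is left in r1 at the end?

r1=18
r6=31
r0=10
r2=4
r2=18+14=32
r6=32>>2=8
r0=32+16=48
r6=32*16=512
r2=32^10=42
r1=512*4=2048
r1=48%13=9
r6=42-5=37
r0=42>>3=5
r2=9<<3=72
r6=-(37)=-37
halt.

9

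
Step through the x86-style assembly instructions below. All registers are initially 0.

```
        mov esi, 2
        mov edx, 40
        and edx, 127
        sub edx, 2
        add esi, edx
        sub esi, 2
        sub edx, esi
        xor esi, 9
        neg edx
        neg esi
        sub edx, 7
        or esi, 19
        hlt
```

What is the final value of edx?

-7

mov esi, 2 → esi=2
mov edx, 40 → edx=40
and edx, 127 → edx=40&127=40
sub edx, 2 → edx=40-2=38
add esi, edx → esi=2+38=40
sub esi, 2 → esi=40-2=38
sub edx, esi → edx=38-38=0
xor esi, 9 → esi=38^9=47
neg edx → edx=-(0)=0
neg esi → esi=-(47)=-47
sub edx, 7 → edx=0-7=-7
or esi, 19 → esi=(-47)|19=-45
halt.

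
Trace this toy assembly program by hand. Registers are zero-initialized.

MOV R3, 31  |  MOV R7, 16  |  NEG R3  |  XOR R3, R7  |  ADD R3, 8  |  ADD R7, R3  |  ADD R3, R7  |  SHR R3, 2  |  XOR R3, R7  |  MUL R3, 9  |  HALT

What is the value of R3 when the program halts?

81

MOV R3, 31 → R3=31
MOV R7, 16 → R7=16
NEG R3 → R3=-(31)=-31
XOR R3, R7 → R3=(-31)^16=-15
ADD R3, 8 → R3=(-15)+8=-7
ADD R7, R3 → R7=16+(-7)=9
ADD R3, R7 → R3=(-7)+9=2
SHR R3, 2 → R3=2>>2=0
XOR R3, R7 → R3=0^9=9
MUL R3, 9 → R3=9*9=81
halt.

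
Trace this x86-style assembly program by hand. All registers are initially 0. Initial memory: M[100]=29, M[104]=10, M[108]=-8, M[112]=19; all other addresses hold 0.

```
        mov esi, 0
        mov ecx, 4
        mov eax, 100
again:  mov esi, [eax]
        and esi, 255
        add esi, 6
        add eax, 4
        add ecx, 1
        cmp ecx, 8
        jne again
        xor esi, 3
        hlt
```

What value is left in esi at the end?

mov esi, 0 → esi=0
mov ecx, 4 → ecx=4
mov eax, 100 → eax=100
mov esi, [eax] → esi=M[100]=29
and esi, 255 → esi=29&255=29
add esi, 6 → esi=29+6=35
add eax, 4 → eax=100+4=104
add ecx, 1 → ecx=4+1=5
cmp ecx, 8  (cmp 5,8)
jne again: taken
mov esi, [eax] → esi=M[104]=10
and esi, 255 → esi=10&255=10
add esi, 6 → esi=10+6=16
add eax, 4 → eax=104+4=108
add ecx, 1 → ecx=5+1=6
cmp ecx, 8  (cmp 6,8)
jne again: taken
mov esi, [eax] → esi=M[108]=-8
and esi, 255 → esi=(-8)&255=248
add esi, 6 → esi=248+6=254
add eax, 4 → eax=108+4=112
add ecx, 1 → ecx=6+1=7
cmp ecx, 8  (cmp 7,8)
jne again: taken
mov esi, [eax] → esi=M[112]=19
and esi, 255 → esi=19&255=19
add esi, 6 → esi=19+6=25
add eax, 4 → eax=112+4=116
add ecx, 1 → ecx=7+1=8
cmp ecx, 8  (cmp 8,8)
jne again: not taken
xor esi, 3 → esi=25^3=26
halt.

26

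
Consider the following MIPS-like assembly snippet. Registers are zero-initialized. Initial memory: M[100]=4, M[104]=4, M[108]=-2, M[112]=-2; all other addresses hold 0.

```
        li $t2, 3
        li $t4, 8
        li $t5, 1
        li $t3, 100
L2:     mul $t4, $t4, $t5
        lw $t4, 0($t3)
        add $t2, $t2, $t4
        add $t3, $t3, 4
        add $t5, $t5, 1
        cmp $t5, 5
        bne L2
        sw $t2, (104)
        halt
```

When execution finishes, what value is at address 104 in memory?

7

after li $t2, 3: $t2=3
after li $t4, 8: $t4=8
after li $t5, 1: $t5=1
after li $t3, 100: $t3=100
after mul $t4, $t4, $t5: $t4=8*1=8
after lw $t4, 0($t3): $t4=M[100]=4
after add $t2, $t2, $t4: $t2=3+4=7
after add $t3, $t3, 4: $t3=100+4=104
after add $t5, $t5, 1: $t5=1+1=2
cmp $t5, 5  (cmp 2,5)
bne L2: taken
after mul $t4, $t4, $t5: $t4=4*2=8
after lw $t4, 0($t3): $t4=M[104]=4
after add $t2, $t2, $t4: $t2=7+4=11
after add $t3, $t3, 4: $t3=104+4=108
after add $t5, $t5, 1: $t5=2+1=3
cmp $t5, 5  (cmp 3,5)
bne L2: taken
after mul $t4, $t4, $t5: $t4=4*3=12
after lw $t4, 0($t3): $t4=M[108]=-2
after add $t2, $t2, $t4: $t2=11+(-2)=9
after add $t3, $t3, 4: $t3=108+4=112
after add $t5, $t5, 1: $t5=3+1=4
cmp $t5, 5  (cmp 4,5)
bne L2: taken
after mul $t4, $t4, $t5: $t4=(-2)*4=-8
after lw $t4, 0($t3): $t4=M[112]=-2
after add $t2, $t2, $t4: $t2=9+(-2)=7
after add $t3, $t3, 4: $t3=112+4=116
after add $t5, $t5, 1: $t5=4+1=5
cmp $t5, 5  (cmp 5,5)
bne L2: not taken
sw $t2, (104) → M[104]=7
halt.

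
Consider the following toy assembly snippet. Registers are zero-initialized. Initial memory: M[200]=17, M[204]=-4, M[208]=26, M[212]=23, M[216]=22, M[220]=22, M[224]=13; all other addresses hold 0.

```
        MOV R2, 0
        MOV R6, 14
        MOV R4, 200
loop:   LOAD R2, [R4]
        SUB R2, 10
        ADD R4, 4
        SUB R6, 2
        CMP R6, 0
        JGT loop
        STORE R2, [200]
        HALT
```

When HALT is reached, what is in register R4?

R2=0
R6=14
R4=200
R2=M[200]=17
R2=17-10=7
R4=200+4=204
R6=14-2=12
CMP R6, 0  (cmp 12,0)
JGT loop: taken
R2=M[204]=-4
R2=(-4)-10=-14
R4=204+4=208
R6=12-2=10
CMP R6, 0  (cmp 10,0)
JGT loop: taken
R2=M[208]=26
R2=26-10=16
R4=208+4=212
R6=10-2=8
CMP R6, 0  (cmp 8,0)
JGT loop: taken
R2=M[212]=23
R2=23-10=13
R4=212+4=216
R6=8-2=6
CMP R6, 0  (cmp 6,0)
JGT loop: taken
R2=M[216]=22
R2=22-10=12
R4=216+4=220
R6=6-2=4
CMP R6, 0  (cmp 4,0)
JGT loop: taken
R2=M[220]=22
R2=22-10=12
R4=220+4=224
R6=4-2=2
CMP R6, 0  (cmp 2,0)
JGT loop: taken
R2=M[224]=13
R2=13-10=3
R4=224+4=228
R6=2-2=0
CMP R6, 0  (cmp 0,0)
JGT loop: not taken
STORE R2, [200] → M[200]=3
halt.

228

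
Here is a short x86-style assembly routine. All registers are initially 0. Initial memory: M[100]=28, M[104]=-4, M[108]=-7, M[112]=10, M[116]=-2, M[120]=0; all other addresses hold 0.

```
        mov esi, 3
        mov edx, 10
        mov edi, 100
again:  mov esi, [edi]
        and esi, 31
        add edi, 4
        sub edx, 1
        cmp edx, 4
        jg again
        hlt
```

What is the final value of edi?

after mov esi, 3: esi=3
after mov edx, 10: edx=10
after mov edi, 100: edi=100
after mov esi, [edi]: esi=M[100]=28
after and esi, 31: esi=28&31=28
after add edi, 4: edi=100+4=104
after sub edx, 1: edx=10-1=9
cmp edx, 4  (cmp 9,4)
jg again: taken
after mov esi, [edi]: esi=M[104]=-4
after and esi, 31: esi=(-4)&31=28
after add edi, 4: edi=104+4=108
after sub edx, 1: edx=9-1=8
cmp edx, 4  (cmp 8,4)
jg again: taken
after mov esi, [edi]: esi=M[108]=-7
after and esi, 31: esi=(-7)&31=25
after add edi, 4: edi=108+4=112
after sub edx, 1: edx=8-1=7
cmp edx, 4  (cmp 7,4)
jg again: taken
after mov esi, [edi]: esi=M[112]=10
after and esi, 31: esi=10&31=10
after add edi, 4: edi=112+4=116
after sub edx, 1: edx=7-1=6
cmp edx, 4  (cmp 6,4)
jg again: taken
after mov esi, [edi]: esi=M[116]=-2
after and esi, 31: esi=(-2)&31=30
after add edi, 4: edi=116+4=120
after sub edx, 1: edx=6-1=5
cmp edx, 4  (cmp 5,4)
jg again: taken
after mov esi, [edi]: esi=M[120]=0
after and esi, 31: esi=0&31=0
after add edi, 4: edi=120+4=124
after sub edx, 1: edx=5-1=4
cmp edx, 4  (cmp 4,4)
jg again: not taken
halt.

124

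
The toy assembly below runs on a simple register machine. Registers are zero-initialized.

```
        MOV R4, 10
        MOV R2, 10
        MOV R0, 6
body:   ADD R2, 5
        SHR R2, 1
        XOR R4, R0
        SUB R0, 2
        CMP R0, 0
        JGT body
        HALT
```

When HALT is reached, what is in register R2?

R4=10
R2=10
R0=6
R2=10+5=15
R2=15>>1=7
R4=10^6=12
R0=6-2=4
CMP R0, 0  (cmp 4,0)
JGT body: taken
R2=7+5=12
R2=12>>1=6
R4=12^4=8
R0=4-2=2
CMP R0, 0  (cmp 2,0)
JGT body: taken
R2=6+5=11
R2=11>>1=5
R4=8^2=10
R0=2-2=0
CMP R0, 0  (cmp 0,0)
JGT body: not taken
halt.

5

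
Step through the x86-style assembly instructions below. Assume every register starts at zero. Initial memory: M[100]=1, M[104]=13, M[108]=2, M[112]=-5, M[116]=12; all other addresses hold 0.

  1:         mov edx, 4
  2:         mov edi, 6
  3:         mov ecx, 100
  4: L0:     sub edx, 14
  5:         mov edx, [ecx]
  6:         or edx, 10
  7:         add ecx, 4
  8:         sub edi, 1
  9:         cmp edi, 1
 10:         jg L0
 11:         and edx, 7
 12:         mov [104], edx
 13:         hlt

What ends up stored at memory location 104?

6

mov edx, 4 → edx=4
mov edi, 6 → edi=6
mov ecx, 100 → ecx=100
sub edx, 14 → edx=4-14=-10
mov edx, [ecx] → edx=M[100]=1
or edx, 10 → edx=1|10=11
add ecx, 4 → ecx=100+4=104
sub edi, 1 → edi=6-1=5
cmp edi, 1  (cmp 5,1)
jg L0: taken
sub edx, 14 → edx=11-14=-3
mov edx, [ecx] → edx=M[104]=13
or edx, 10 → edx=13|10=15
add ecx, 4 → ecx=104+4=108
sub edi, 1 → edi=5-1=4
cmp edi, 1  (cmp 4,1)
jg L0: taken
sub edx, 14 → edx=15-14=1
mov edx, [ecx] → edx=M[108]=2
or edx, 10 → edx=2|10=10
add ecx, 4 → ecx=108+4=112
sub edi, 1 → edi=4-1=3
cmp edi, 1  (cmp 3,1)
jg L0: taken
sub edx, 14 → edx=10-14=-4
mov edx, [ecx] → edx=M[112]=-5
or edx, 10 → edx=(-5)|10=-5
add ecx, 4 → ecx=112+4=116
sub edi, 1 → edi=3-1=2
cmp edi, 1  (cmp 2,1)
jg L0: taken
sub edx, 14 → edx=(-5)-14=-19
mov edx, [ecx] → edx=M[116]=12
or edx, 10 → edx=12|10=14
add ecx, 4 → ecx=116+4=120
sub edi, 1 → edi=2-1=1
cmp edi, 1  (cmp 1,1)
jg L0: not taken
and edx, 7 → edx=14&7=6
mov [104], edx → M[104]=6
halt.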